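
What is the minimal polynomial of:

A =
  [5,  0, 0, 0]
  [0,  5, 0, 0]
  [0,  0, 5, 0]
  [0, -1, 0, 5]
x^2 - 10*x + 25

The characteristic polynomial is χ_A(x) = (x - 5)^4, so the eigenvalues are known. The minimal polynomial is
  m_A(x) = Π_λ (x − λ)^{k_λ}
where k_λ is the size of the *largest* Jordan block for λ (equivalently, the smallest k with (A − λI)^k v = 0 for every generalised eigenvector v of λ).

  λ = 5: largest Jordan block has size 2, contributing (x − 5)^2

So m_A(x) = (x - 5)^2 = x^2 - 10*x + 25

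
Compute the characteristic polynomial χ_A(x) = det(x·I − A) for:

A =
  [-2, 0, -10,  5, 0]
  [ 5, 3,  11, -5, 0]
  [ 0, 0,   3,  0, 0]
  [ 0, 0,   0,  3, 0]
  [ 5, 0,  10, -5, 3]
x^5 - 10*x^4 + 30*x^3 - 135*x + 162

Expanding det(x·I − A) (e.g. by cofactor expansion or by noting that A is similar to its Jordan form J, which has the same characteristic polynomial as A) gives
  χ_A(x) = x^5 - 10*x^4 + 30*x^3 - 135*x + 162
which factors as (x - 3)^4*(x + 2). The eigenvalues (with algebraic multiplicities) are λ = -2 with multiplicity 1, λ = 3 with multiplicity 4.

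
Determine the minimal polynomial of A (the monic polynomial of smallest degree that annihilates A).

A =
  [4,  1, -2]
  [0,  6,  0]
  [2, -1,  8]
x^2 - 12*x + 36

The characteristic polynomial is χ_A(x) = (x - 6)^3, so the eigenvalues are known. The minimal polynomial is
  m_A(x) = Π_λ (x − λ)^{k_λ}
where k_λ is the size of the *largest* Jordan block for λ (equivalently, the smallest k with (A − λI)^k v = 0 for every generalised eigenvector v of λ).

  λ = 6: largest Jordan block has size 2, contributing (x − 6)^2

So m_A(x) = (x - 6)^2 = x^2 - 12*x + 36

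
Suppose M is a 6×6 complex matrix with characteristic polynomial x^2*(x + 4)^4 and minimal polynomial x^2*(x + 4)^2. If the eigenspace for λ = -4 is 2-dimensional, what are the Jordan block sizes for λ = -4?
Block sizes for λ = -4: [2, 2]

Step 1 — from the characteristic polynomial, algebraic multiplicity of λ = -4 is 4. From dim ker(M − (-4)·I) = 2, there are exactly 2 Jordan blocks for λ = -4.
Step 2 — from the minimal polynomial, the factor (x + 4)^2 tells us the largest block for λ = -4 has size 2.
Step 3 — with total size 4, 2 blocks, and largest block 2, the block sizes (in nonincreasing order) are [2, 2].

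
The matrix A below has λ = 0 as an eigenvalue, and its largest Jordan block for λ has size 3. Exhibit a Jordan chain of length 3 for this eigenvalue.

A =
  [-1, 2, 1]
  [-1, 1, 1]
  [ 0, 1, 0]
A Jordan chain for λ = 0 of length 3:
v_1 = (-1, 0, -1)ᵀ
v_2 = (-1, -1, 0)ᵀ
v_3 = (1, 0, 0)ᵀ

Let N = A − (0)·I. We want v_3 with N^3 v_3 = 0 but N^2 v_3 ≠ 0; then v_{j-1} := N · v_j for j = 3, …, 2.

Pick v_3 = (1, 0, 0)ᵀ.
Then v_2 = N · v_3 = (-1, -1, 0)ᵀ.
Then v_1 = N · v_2 = (-1, 0, -1)ᵀ.

Sanity check: (A − (0)·I) v_1 = (0, 0, 0)ᵀ = 0. ✓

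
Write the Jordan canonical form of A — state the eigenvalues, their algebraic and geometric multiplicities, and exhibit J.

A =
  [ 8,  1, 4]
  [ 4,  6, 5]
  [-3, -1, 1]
J_3(5)

The characteristic polynomial is
  det(x·I − A) = x^3 - 15*x^2 + 75*x - 125 = (x - 5)^3

Eigenvalues and multiplicities (the geometric multiplicity of λ is n − rank(A − λI), which equals the number of Jordan blocks for λ):
  λ = 5: algebraic multiplicity = 3, geometric multiplicity = 1

Determining the block sizes for each eigenvalue:
  λ = 5: one block (gm = 1), so the single block has size am = 3 → block sizes [3]

Assembling the blocks gives a Jordan form
J =
  [5, 1, 0]
  [0, 5, 1]
  [0, 0, 5]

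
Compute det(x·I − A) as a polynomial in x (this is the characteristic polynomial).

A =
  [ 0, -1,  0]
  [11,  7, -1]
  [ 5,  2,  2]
x^3 - 9*x^2 + 27*x - 27

Expanding det(x·I − A) (e.g. by cofactor expansion or by noting that A is similar to its Jordan form J, which has the same characteristic polynomial as A) gives
  χ_A(x) = x^3 - 9*x^2 + 27*x - 27
which factors as (x - 3)^3. The eigenvalues (with algebraic multiplicities) are λ = 3 with multiplicity 3.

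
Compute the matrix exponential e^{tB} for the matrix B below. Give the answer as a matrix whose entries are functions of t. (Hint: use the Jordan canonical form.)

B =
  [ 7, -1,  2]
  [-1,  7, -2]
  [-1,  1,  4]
e^{tB} =
  [t*exp(6*t) + exp(6*t), -t*exp(6*t), 2*t*exp(6*t)]
  [-t*exp(6*t), t*exp(6*t) + exp(6*t), -2*t*exp(6*t)]
  [-t*exp(6*t), t*exp(6*t), -2*t*exp(6*t) + exp(6*t)]

Strategy: write B = P · J · P⁻¹ where J is a Jordan canonical form, so e^{tB} = P · e^{tJ} · P⁻¹, and e^{tJ} can be computed block-by-block.

B has Jordan form
J =
  [6, 1, 0]
  [0, 6, 0]
  [0, 0, 6]
(up to reordering of blocks).

Per-block formulas:
  For a 2×2 Jordan block J_2(6): exp(t · J_2(6)) = e^(6t)·(I + t·N), where N is the 2×2 nilpotent shift.
  For a 1×1 block at λ = 6: exp(t · [6]) = [e^(6t)].

After assembling e^{tJ} and conjugating by P, we get:

e^{tB} =
  [t*exp(6*t) + exp(6*t), -t*exp(6*t), 2*t*exp(6*t)]
  [-t*exp(6*t), t*exp(6*t) + exp(6*t), -2*t*exp(6*t)]
  [-t*exp(6*t), t*exp(6*t), -2*t*exp(6*t) + exp(6*t)]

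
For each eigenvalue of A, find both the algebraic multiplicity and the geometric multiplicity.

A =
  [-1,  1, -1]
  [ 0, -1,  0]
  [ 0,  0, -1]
λ = -1: alg = 3, geom = 2

Step 1 — factor the characteristic polynomial to read off the algebraic multiplicities:
  χ_A(x) = (x + 1)^3

Step 2 — compute geometric multiplicities via the rank-nullity identity g(λ) = n − rank(A − λI):
  rank(A − (-1)·I) = 1, so dim ker(A − (-1)·I) = n − 1 = 2

Summary:
  λ = -1: algebraic multiplicity = 3, geometric multiplicity = 2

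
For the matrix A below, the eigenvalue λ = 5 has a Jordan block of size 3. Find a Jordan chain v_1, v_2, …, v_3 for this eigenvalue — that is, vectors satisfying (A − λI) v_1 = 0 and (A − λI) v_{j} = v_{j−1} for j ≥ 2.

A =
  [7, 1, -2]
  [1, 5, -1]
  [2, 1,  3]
A Jordan chain for λ = 5 of length 3:
v_1 = (1, 0, 1)ᵀ
v_2 = (2, 1, 2)ᵀ
v_3 = (1, 0, 0)ᵀ

Let N = A − (5)·I. We want v_3 with N^3 v_3 = 0 but N^2 v_3 ≠ 0; then v_{j-1} := N · v_j for j = 3, …, 2.

Pick v_3 = (1, 0, 0)ᵀ.
Then v_2 = N · v_3 = (2, 1, 2)ᵀ.
Then v_1 = N · v_2 = (1, 0, 1)ᵀ.

Sanity check: (A − (5)·I) v_1 = (0, 0, 0)ᵀ = 0. ✓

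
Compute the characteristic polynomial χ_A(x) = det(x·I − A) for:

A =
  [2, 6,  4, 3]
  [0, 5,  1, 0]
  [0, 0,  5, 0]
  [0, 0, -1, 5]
x^4 - 17*x^3 + 105*x^2 - 275*x + 250

Expanding det(x·I − A) (e.g. by cofactor expansion or by noting that A is similar to its Jordan form J, which has the same characteristic polynomial as A) gives
  χ_A(x) = x^4 - 17*x^3 + 105*x^2 - 275*x + 250
which factors as (x - 5)^3*(x - 2). The eigenvalues (with algebraic multiplicities) are λ = 2 with multiplicity 1, λ = 5 with multiplicity 3.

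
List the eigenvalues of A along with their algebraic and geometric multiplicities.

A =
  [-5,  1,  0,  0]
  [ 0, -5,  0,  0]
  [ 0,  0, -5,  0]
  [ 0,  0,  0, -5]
λ = -5: alg = 4, geom = 3

Step 1 — factor the characteristic polynomial to read off the algebraic multiplicities:
  χ_A(x) = (x + 5)^4

Step 2 — compute geometric multiplicities via the rank-nullity identity g(λ) = n − rank(A − λI):
  rank(A − (-5)·I) = 1, so dim ker(A − (-5)·I) = n − 1 = 3

Summary:
  λ = -5: algebraic multiplicity = 4, geometric multiplicity = 3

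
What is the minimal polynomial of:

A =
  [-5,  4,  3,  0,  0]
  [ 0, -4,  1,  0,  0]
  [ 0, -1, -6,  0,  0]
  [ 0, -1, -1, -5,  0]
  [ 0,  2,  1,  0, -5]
x^3 + 15*x^2 + 75*x + 125

The characteristic polynomial is χ_A(x) = (x + 5)^5, so the eigenvalues are known. The minimal polynomial is
  m_A(x) = Π_λ (x − λ)^{k_λ}
where k_λ is the size of the *largest* Jordan block for λ (equivalently, the smallest k with (A − λI)^k v = 0 for every generalised eigenvector v of λ).

  λ = -5: largest Jordan block has size 3, contributing (x + 5)^3

So m_A(x) = (x + 5)^3 = x^3 + 15*x^2 + 75*x + 125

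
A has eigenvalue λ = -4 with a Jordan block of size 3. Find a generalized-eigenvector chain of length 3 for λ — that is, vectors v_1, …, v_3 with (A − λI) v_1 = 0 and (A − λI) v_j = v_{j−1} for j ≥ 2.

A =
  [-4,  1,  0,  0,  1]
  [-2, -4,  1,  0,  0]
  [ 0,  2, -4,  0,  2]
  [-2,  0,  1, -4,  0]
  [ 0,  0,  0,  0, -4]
A Jordan chain for λ = -4 of length 3:
v_1 = (-2, 0, -4, 0, 0)ᵀ
v_2 = (0, -2, 0, -2, 0)ᵀ
v_3 = (1, 0, 0, 0, 0)ᵀ

Let N = A − (-4)·I. We want v_3 with N^3 v_3 = 0 but N^2 v_3 ≠ 0; then v_{j-1} := N · v_j for j = 3, …, 2.

Pick v_3 = (1, 0, 0, 0, 0)ᵀ.
Then v_2 = N · v_3 = (0, -2, 0, -2, 0)ᵀ.
Then v_1 = N · v_2 = (-2, 0, -4, 0, 0)ᵀ.

Sanity check: (A − (-4)·I) v_1 = (0, 0, 0, 0, 0)ᵀ = 0. ✓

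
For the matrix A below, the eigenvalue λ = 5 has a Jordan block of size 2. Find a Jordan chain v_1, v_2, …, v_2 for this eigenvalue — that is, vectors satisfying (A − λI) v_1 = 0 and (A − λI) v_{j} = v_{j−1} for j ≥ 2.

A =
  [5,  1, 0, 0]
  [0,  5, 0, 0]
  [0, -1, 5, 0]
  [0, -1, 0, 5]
A Jordan chain for λ = 5 of length 2:
v_1 = (1, 0, -1, -1)ᵀ
v_2 = (0, 1, 0, 0)ᵀ

Let N = A − (5)·I. We want v_2 with N^2 v_2 = 0 but N^1 v_2 ≠ 0; then v_{j-1} := N · v_j for j = 2, …, 2.

Pick v_2 = (0, 1, 0, 0)ᵀ.
Then v_1 = N · v_2 = (1, 0, -1, -1)ᵀ.

Sanity check: (A − (5)·I) v_1 = (0, 0, 0, 0)ᵀ = 0. ✓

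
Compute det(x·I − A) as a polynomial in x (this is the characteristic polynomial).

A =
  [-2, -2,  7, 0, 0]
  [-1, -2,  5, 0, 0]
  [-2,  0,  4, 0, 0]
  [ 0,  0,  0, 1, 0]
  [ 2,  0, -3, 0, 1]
x^5 - 2*x^4 + x^3

Expanding det(x·I − A) (e.g. by cofactor expansion or by noting that A is similar to its Jordan form J, which has the same characteristic polynomial as A) gives
  χ_A(x) = x^5 - 2*x^4 + x^3
which factors as x^3*(x - 1)^2. The eigenvalues (with algebraic multiplicities) are λ = 0 with multiplicity 3, λ = 1 with multiplicity 2.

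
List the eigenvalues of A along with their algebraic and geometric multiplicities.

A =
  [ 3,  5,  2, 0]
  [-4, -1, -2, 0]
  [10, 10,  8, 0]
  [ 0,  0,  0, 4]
λ = 3: alg = 2, geom = 1; λ = 4: alg = 2, geom = 2

Step 1 — factor the characteristic polynomial to read off the algebraic multiplicities:
  χ_A(x) = (x - 4)^2*(x - 3)^2

Step 2 — compute geometric multiplicities via the rank-nullity identity g(λ) = n − rank(A − λI):
  rank(A − (3)·I) = 3, so dim ker(A − (3)·I) = n − 3 = 1
  rank(A − (4)·I) = 2, so dim ker(A − (4)·I) = n − 2 = 2

Summary:
  λ = 3: algebraic multiplicity = 2, geometric multiplicity = 1
  λ = 4: algebraic multiplicity = 2, geometric multiplicity = 2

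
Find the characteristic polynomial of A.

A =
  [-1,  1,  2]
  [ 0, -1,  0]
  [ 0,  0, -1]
x^3 + 3*x^2 + 3*x + 1

Expanding det(x·I − A) (e.g. by cofactor expansion or by noting that A is similar to its Jordan form J, which has the same characteristic polynomial as A) gives
  χ_A(x) = x^3 + 3*x^2 + 3*x + 1
which factors as (x + 1)^3. The eigenvalues (with algebraic multiplicities) are λ = -1 with multiplicity 3.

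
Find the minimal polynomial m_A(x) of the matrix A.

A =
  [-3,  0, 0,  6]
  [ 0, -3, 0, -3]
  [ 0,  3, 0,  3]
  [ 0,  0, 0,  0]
x^2 + 3*x

The characteristic polynomial is χ_A(x) = x^2*(x + 3)^2, so the eigenvalues are known. The minimal polynomial is
  m_A(x) = Π_λ (x − λ)^{k_λ}
where k_λ is the size of the *largest* Jordan block for λ (equivalently, the smallest k with (A − λI)^k v = 0 for every generalised eigenvector v of λ).

  λ = -3: largest Jordan block has size 1, contributing (x + 3)
  λ = 0: largest Jordan block has size 1, contributing (x − 0)

So m_A(x) = x*(x + 3) = x^2 + 3*x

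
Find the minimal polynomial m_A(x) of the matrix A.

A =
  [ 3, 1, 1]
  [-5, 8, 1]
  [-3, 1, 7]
x^3 - 18*x^2 + 108*x - 216

The characteristic polynomial is χ_A(x) = (x - 6)^3, so the eigenvalues are known. The minimal polynomial is
  m_A(x) = Π_λ (x − λ)^{k_λ}
where k_λ is the size of the *largest* Jordan block for λ (equivalently, the smallest k with (A − λI)^k v = 0 for every generalised eigenvector v of λ).

  λ = 6: largest Jordan block has size 3, contributing (x − 6)^3

So m_A(x) = (x - 6)^3 = x^3 - 18*x^2 + 108*x - 216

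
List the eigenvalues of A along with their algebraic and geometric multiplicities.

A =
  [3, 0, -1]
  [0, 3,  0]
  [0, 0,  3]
λ = 3: alg = 3, geom = 2

Step 1 — factor the characteristic polynomial to read off the algebraic multiplicities:
  χ_A(x) = (x - 3)^3

Step 2 — compute geometric multiplicities via the rank-nullity identity g(λ) = n − rank(A − λI):
  rank(A − (3)·I) = 1, so dim ker(A − (3)·I) = n − 1 = 2

Summary:
  λ = 3: algebraic multiplicity = 3, geometric multiplicity = 2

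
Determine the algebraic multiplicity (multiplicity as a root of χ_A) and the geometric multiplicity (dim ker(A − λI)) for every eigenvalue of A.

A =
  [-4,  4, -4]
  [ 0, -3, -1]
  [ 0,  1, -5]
λ = -4: alg = 3, geom = 2

Step 1 — factor the characteristic polynomial to read off the algebraic multiplicities:
  χ_A(x) = (x + 4)^3

Step 2 — compute geometric multiplicities via the rank-nullity identity g(λ) = n − rank(A − λI):
  rank(A − (-4)·I) = 1, so dim ker(A − (-4)·I) = n − 1 = 2

Summary:
  λ = -4: algebraic multiplicity = 3, geometric multiplicity = 2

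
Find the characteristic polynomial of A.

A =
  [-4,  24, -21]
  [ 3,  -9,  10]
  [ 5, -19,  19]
x^3 - 6*x^2 + 12*x - 8

Expanding det(x·I − A) (e.g. by cofactor expansion or by noting that A is similar to its Jordan form J, which has the same characteristic polynomial as A) gives
  χ_A(x) = x^3 - 6*x^2 + 12*x - 8
which factors as (x - 2)^3. The eigenvalues (with algebraic multiplicities) are λ = 2 with multiplicity 3.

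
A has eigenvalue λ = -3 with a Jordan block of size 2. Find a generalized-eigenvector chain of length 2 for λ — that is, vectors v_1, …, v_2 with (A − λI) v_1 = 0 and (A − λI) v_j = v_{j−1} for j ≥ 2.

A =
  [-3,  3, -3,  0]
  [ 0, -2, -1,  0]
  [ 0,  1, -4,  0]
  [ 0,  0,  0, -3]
A Jordan chain for λ = -3 of length 2:
v_1 = (3, 1, 1, 0)ᵀ
v_2 = (0, 1, 0, 0)ᵀ

Let N = A − (-3)·I. We want v_2 with N^2 v_2 = 0 but N^1 v_2 ≠ 0; then v_{j-1} := N · v_j for j = 2, …, 2.

Pick v_2 = (0, 1, 0, 0)ᵀ.
Then v_1 = N · v_2 = (3, 1, 1, 0)ᵀ.

Sanity check: (A − (-3)·I) v_1 = (0, 0, 0, 0)ᵀ = 0. ✓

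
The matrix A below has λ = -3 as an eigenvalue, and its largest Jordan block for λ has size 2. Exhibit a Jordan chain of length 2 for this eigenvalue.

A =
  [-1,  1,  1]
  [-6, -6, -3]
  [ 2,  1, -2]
A Jordan chain for λ = -3 of length 2:
v_1 = (2, -6, 2)ᵀ
v_2 = (1, 0, 0)ᵀ

Let N = A − (-3)·I. We want v_2 with N^2 v_2 = 0 but N^1 v_2 ≠ 0; then v_{j-1} := N · v_j for j = 2, …, 2.

Pick v_2 = (1, 0, 0)ᵀ.
Then v_1 = N · v_2 = (2, -6, 2)ᵀ.

Sanity check: (A − (-3)·I) v_1 = (0, 0, 0)ᵀ = 0. ✓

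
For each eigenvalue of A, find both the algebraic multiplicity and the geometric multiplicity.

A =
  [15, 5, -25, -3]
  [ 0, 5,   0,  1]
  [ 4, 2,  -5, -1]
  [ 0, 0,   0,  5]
λ = 5: alg = 4, geom = 2

Step 1 — factor the characteristic polynomial to read off the algebraic multiplicities:
  χ_A(x) = (x - 5)^4

Step 2 — compute geometric multiplicities via the rank-nullity identity g(λ) = n − rank(A − λI):
  rank(A − (5)·I) = 2, so dim ker(A − (5)·I) = n − 2 = 2

Summary:
  λ = 5: algebraic multiplicity = 4, geometric multiplicity = 2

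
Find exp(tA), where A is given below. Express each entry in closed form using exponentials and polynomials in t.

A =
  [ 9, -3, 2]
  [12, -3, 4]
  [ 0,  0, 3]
e^{tA} =
  [6*t*exp(3*t) + exp(3*t), -3*t*exp(3*t), 2*t*exp(3*t)]
  [12*t*exp(3*t), -6*t*exp(3*t) + exp(3*t), 4*t*exp(3*t)]
  [0, 0, exp(3*t)]

Strategy: write A = P · J · P⁻¹ where J is a Jordan canonical form, so e^{tA} = P · e^{tJ} · P⁻¹, and e^{tJ} can be computed block-by-block.

A has Jordan form
J =
  [3, 1, 0]
  [0, 3, 0]
  [0, 0, 3]
(up to reordering of blocks).

Per-block formulas:
  For a 1×1 block at λ = 3: exp(t · [3]) = [e^(3t)].
  For a 2×2 Jordan block J_2(3): exp(t · J_2(3)) = e^(3t)·(I + t·N), where N is the 2×2 nilpotent shift.

After assembling e^{tJ} and conjugating by P, we get:

e^{tA} =
  [6*t*exp(3*t) + exp(3*t), -3*t*exp(3*t), 2*t*exp(3*t)]
  [12*t*exp(3*t), -6*t*exp(3*t) + exp(3*t), 4*t*exp(3*t)]
  [0, 0, exp(3*t)]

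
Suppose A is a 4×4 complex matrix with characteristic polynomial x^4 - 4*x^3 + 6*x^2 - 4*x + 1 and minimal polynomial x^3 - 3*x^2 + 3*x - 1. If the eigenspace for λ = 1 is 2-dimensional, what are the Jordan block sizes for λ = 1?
Block sizes for λ = 1: [3, 1]

Step 1 — from the characteristic polynomial, algebraic multiplicity of λ = 1 is 4. From dim ker(A − (1)·I) = 2, there are exactly 2 Jordan blocks for λ = 1.
Step 2 — from the minimal polynomial, the factor (x − 1)^3 tells us the largest block for λ = 1 has size 3.
Step 3 — with total size 4, 2 blocks, and largest block 3, the block sizes (in nonincreasing order) are [3, 1].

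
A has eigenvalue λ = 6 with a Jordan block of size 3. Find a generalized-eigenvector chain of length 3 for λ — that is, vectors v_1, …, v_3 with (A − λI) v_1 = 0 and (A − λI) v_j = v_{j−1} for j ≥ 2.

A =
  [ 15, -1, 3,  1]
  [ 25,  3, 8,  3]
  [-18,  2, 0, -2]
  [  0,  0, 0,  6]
A Jordan chain for λ = 6 of length 3:
v_1 = (2, 6, -4, 0)ᵀ
v_2 = (9, 25, -18, 0)ᵀ
v_3 = (1, 0, 0, 0)ᵀ

Let N = A − (6)·I. We want v_3 with N^3 v_3 = 0 but N^2 v_3 ≠ 0; then v_{j-1} := N · v_j for j = 3, …, 2.

Pick v_3 = (1, 0, 0, 0)ᵀ.
Then v_2 = N · v_3 = (9, 25, -18, 0)ᵀ.
Then v_1 = N · v_2 = (2, 6, -4, 0)ᵀ.

Sanity check: (A − (6)·I) v_1 = (0, 0, 0, 0)ᵀ = 0. ✓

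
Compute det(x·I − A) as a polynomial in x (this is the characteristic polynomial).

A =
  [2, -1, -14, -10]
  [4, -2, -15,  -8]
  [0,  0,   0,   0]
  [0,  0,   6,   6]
x^4 - 6*x^3

Expanding det(x·I − A) (e.g. by cofactor expansion or by noting that A is similar to its Jordan form J, which has the same characteristic polynomial as A) gives
  χ_A(x) = x^4 - 6*x^3
which factors as x^3*(x - 6). The eigenvalues (with algebraic multiplicities) are λ = 0 with multiplicity 3, λ = 6 with multiplicity 1.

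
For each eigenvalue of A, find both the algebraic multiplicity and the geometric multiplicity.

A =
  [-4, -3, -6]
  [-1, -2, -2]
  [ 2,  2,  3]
λ = -1: alg = 3, geom = 2

Step 1 — factor the characteristic polynomial to read off the algebraic multiplicities:
  χ_A(x) = (x + 1)^3

Step 2 — compute geometric multiplicities via the rank-nullity identity g(λ) = n − rank(A − λI):
  rank(A − (-1)·I) = 1, so dim ker(A − (-1)·I) = n − 1 = 2

Summary:
  λ = -1: algebraic multiplicity = 3, geometric multiplicity = 2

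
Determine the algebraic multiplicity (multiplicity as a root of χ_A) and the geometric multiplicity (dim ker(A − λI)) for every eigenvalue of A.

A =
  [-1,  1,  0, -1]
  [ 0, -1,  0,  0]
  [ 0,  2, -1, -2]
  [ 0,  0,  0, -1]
λ = -1: alg = 4, geom = 3

Step 1 — factor the characteristic polynomial to read off the algebraic multiplicities:
  χ_A(x) = (x + 1)^4

Step 2 — compute geometric multiplicities via the rank-nullity identity g(λ) = n − rank(A − λI):
  rank(A − (-1)·I) = 1, so dim ker(A − (-1)·I) = n − 1 = 3

Summary:
  λ = -1: algebraic multiplicity = 4, geometric multiplicity = 3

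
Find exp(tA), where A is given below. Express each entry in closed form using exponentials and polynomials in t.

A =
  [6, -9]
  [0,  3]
e^{tA} =
  [exp(6*t), -3*exp(6*t) + 3*exp(3*t)]
  [0, exp(3*t)]

Strategy: write A = P · J · P⁻¹ where J is a Jordan canonical form, so e^{tA} = P · e^{tJ} · P⁻¹, and e^{tJ} can be computed block-by-block.

A has Jordan form
J =
  [3, 0]
  [0, 6]
(up to reordering of blocks).

Per-block formulas:
  For a 1×1 block at λ = 6: exp(t · [6]) = [e^(6t)].
  For a 1×1 block at λ = 3: exp(t · [3]) = [e^(3t)].

After assembling e^{tJ} and conjugating by P, we get:

e^{tA} =
  [exp(6*t), -3*exp(6*t) + 3*exp(3*t)]
  [0, exp(3*t)]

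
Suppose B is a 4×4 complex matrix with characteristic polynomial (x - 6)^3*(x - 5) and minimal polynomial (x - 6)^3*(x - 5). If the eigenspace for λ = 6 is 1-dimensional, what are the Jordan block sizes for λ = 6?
Block sizes for λ = 6: [3]

Step 1 — from the characteristic polynomial, algebraic multiplicity of λ = 6 is 3. From dim ker(B − (6)·I) = 1, there are exactly 1 Jordan blocks for λ = 6.
Step 2 — from the minimal polynomial, the factor (x − 6)^3 tells us the largest block for λ = 6 has size 3.
Step 3 — with total size 3, 1 blocks, and largest block 3, the block sizes (in nonincreasing order) are [3].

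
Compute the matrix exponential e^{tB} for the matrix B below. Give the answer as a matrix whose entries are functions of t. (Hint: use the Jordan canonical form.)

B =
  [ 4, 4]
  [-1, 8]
e^{tB} =
  [-2*t*exp(6*t) + exp(6*t), 4*t*exp(6*t)]
  [-t*exp(6*t), 2*t*exp(6*t) + exp(6*t)]

Strategy: write B = P · J · P⁻¹ where J is a Jordan canonical form, so e^{tB} = P · e^{tJ} · P⁻¹, and e^{tJ} can be computed block-by-block.

B has Jordan form
J =
  [6, 1]
  [0, 6]
(up to reordering of blocks).

Per-block formulas:
  For a 2×2 Jordan block J_2(6): exp(t · J_2(6)) = e^(6t)·(I + t·N), where N is the 2×2 nilpotent shift.

After assembling e^{tJ} and conjugating by P, we get:

e^{tB} =
  [-2*t*exp(6*t) + exp(6*t), 4*t*exp(6*t)]
  [-t*exp(6*t), 2*t*exp(6*t) + exp(6*t)]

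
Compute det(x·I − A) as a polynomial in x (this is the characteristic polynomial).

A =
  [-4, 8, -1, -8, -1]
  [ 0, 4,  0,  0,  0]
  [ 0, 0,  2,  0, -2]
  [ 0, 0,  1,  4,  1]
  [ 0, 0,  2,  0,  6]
x^5 - 12*x^4 + 32*x^3 + 128*x^2 - 768*x + 1024

Expanding det(x·I − A) (e.g. by cofactor expansion or by noting that A is similar to its Jordan form J, which has the same characteristic polynomial as A) gives
  χ_A(x) = x^5 - 12*x^4 + 32*x^3 + 128*x^2 - 768*x + 1024
which factors as (x - 4)^4*(x + 4). The eigenvalues (with algebraic multiplicities) are λ = -4 with multiplicity 1, λ = 4 with multiplicity 4.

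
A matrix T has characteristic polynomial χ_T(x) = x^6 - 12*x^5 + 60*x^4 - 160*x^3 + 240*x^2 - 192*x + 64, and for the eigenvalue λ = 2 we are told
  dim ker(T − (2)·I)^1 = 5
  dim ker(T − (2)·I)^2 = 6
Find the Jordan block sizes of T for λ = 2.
Block sizes for λ = 2: [2, 1, 1, 1, 1]

From the dimensions of kernels of powers, the number of Jordan blocks of size at least j is d_j − d_{j−1} where d_j = dim ker(N^j) (with d_0 = 0). Computing the differences gives [5, 1].
The number of blocks of size exactly k is (#blocks of size ≥ k) − (#blocks of size ≥ k + 1), so the partition is: 4 block(s) of size 1, 1 block(s) of size 2.
In nonincreasing order the block sizes are [2, 1, 1, 1, 1].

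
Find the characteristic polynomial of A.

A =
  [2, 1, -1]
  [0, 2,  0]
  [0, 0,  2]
x^3 - 6*x^2 + 12*x - 8

Expanding det(x·I − A) (e.g. by cofactor expansion or by noting that A is similar to its Jordan form J, which has the same characteristic polynomial as A) gives
  χ_A(x) = x^3 - 6*x^2 + 12*x - 8
which factors as (x - 2)^3. The eigenvalues (with algebraic multiplicities) are λ = 2 with multiplicity 3.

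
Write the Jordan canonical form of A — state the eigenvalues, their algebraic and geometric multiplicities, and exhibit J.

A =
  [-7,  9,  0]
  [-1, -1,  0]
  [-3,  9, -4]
J_2(-4) ⊕ J_1(-4)

The characteristic polynomial is
  det(x·I − A) = x^3 + 12*x^2 + 48*x + 64 = (x + 4)^3

Eigenvalues and multiplicities (the geometric multiplicity of λ is n − rank(A − λI), which equals the number of Jordan blocks for λ):
  λ = -4: algebraic multiplicity = 3, geometric multiplicity = 2

Determining the block sizes for each eigenvalue:
  λ = -4: 2 blocks summing to 3 forces exactly one block of size 2 and the rest size 1 → block sizes [2, 1]

Assembling the blocks gives a Jordan form
J =
  [-4,  1,  0]
  [ 0, -4,  0]
  [ 0,  0, -4]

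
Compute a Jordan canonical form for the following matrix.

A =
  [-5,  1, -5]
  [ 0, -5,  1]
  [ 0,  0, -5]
J_3(-5)

The characteristic polynomial is
  det(x·I − A) = x^3 + 15*x^2 + 75*x + 125 = (x + 5)^3

Eigenvalues and multiplicities (the geometric multiplicity of λ is n − rank(A − λI), which equals the number of Jordan blocks for λ):
  λ = -5: algebraic multiplicity = 3, geometric multiplicity = 1

Determining the block sizes for each eigenvalue:
  λ = -5: one block (gm = 1), so the single block has size am = 3 → block sizes [3]

Assembling the blocks gives a Jordan form
J =
  [-5,  1,  0]
  [ 0, -5,  1]
  [ 0,  0, -5]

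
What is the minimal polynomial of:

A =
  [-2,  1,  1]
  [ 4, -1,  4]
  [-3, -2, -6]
x^3 + 9*x^2 + 27*x + 27

The characteristic polynomial is χ_A(x) = (x + 3)^3, so the eigenvalues are known. The minimal polynomial is
  m_A(x) = Π_λ (x − λ)^{k_λ}
where k_λ is the size of the *largest* Jordan block for λ (equivalently, the smallest k with (A − λI)^k v = 0 for every generalised eigenvector v of λ).

  λ = -3: largest Jordan block has size 3, contributing (x + 3)^3

So m_A(x) = (x + 3)^3 = x^3 + 9*x^2 + 27*x + 27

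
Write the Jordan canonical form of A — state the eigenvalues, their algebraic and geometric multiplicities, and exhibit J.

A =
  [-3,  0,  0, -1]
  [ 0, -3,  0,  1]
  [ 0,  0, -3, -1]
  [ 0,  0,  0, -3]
J_2(-3) ⊕ J_1(-3) ⊕ J_1(-3)

The characteristic polynomial is
  det(x·I − A) = x^4 + 12*x^3 + 54*x^2 + 108*x + 81 = (x + 3)^4

Eigenvalues and multiplicities (the geometric multiplicity of λ is n − rank(A − λI), which equals the number of Jordan blocks for λ):
  λ = -3: algebraic multiplicity = 4, geometric multiplicity = 3

Determining the block sizes for each eigenvalue:
  λ = -3: 3 blocks summing to 4 forces exactly one block of size 2 and the rest size 1 → block sizes [2, 1, 1]

Assembling the blocks gives a Jordan form
J =
  [-3,  1,  0,  0]
  [ 0, -3,  0,  0]
  [ 0,  0, -3,  0]
  [ 0,  0,  0, -3]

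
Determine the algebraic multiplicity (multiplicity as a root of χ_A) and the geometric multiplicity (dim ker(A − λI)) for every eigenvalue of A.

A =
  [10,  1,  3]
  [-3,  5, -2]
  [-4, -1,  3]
λ = 6: alg = 3, geom = 1

Step 1 — factor the characteristic polynomial to read off the algebraic multiplicities:
  χ_A(x) = (x - 6)^3

Step 2 — compute geometric multiplicities via the rank-nullity identity g(λ) = n − rank(A − λI):
  rank(A − (6)·I) = 2, so dim ker(A − (6)·I) = n − 2 = 1

Summary:
  λ = 6: algebraic multiplicity = 3, geometric multiplicity = 1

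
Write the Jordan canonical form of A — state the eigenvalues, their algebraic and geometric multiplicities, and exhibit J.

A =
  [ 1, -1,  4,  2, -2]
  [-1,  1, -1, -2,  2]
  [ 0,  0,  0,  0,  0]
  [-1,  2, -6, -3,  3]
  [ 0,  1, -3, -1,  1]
J_3(0) ⊕ J_2(0)

The characteristic polynomial is
  det(x·I − A) = x^5

Eigenvalues and multiplicities (the geometric multiplicity of λ is n − rank(A − λI), which equals the number of Jordan blocks for λ):
  λ = 0: algebraic multiplicity = 5, geometric multiplicity = 2

Determining the block sizes for each eigenvalue:
  λ = 0: with am = 5 and gm = 2, the partition is not yet determined (e.g. several partitions of 5 into 2 parts exist). Let N = A − (0)·I. Computing rank(N^1) = 3, rank(N^2) = 1, rank(N^3) = 0; the number of blocks of size ≥ j is rank(N^{j−1}) − rank(N^j), giving [2, 2, 1]. So we have 1 block(s) of size 3, 1 block(s) of size 2 → block sizes [3, 2]

Assembling the blocks gives a Jordan form
J =
  [0, 1, 0, 0, 0]
  [0, 0, 1, 0, 0]
  [0, 0, 0, 0, 0]
  [0, 0, 0, 0, 1]
  [0, 0, 0, 0, 0]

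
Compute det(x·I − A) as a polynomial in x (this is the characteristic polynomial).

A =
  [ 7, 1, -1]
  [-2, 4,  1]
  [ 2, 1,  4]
x^3 - 15*x^2 + 75*x - 125

Expanding det(x·I − A) (e.g. by cofactor expansion or by noting that A is similar to its Jordan form J, which has the same characteristic polynomial as A) gives
  χ_A(x) = x^3 - 15*x^2 + 75*x - 125
which factors as (x - 5)^3. The eigenvalues (with algebraic multiplicities) are λ = 5 with multiplicity 3.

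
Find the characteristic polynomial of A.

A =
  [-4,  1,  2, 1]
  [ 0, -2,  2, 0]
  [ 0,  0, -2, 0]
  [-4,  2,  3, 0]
x^4 + 8*x^3 + 24*x^2 + 32*x + 16

Expanding det(x·I − A) (e.g. by cofactor expansion or by noting that A is similar to its Jordan form J, which has the same characteristic polynomial as A) gives
  χ_A(x) = x^4 + 8*x^3 + 24*x^2 + 32*x + 16
which factors as (x + 2)^4. The eigenvalues (with algebraic multiplicities) are λ = -2 with multiplicity 4.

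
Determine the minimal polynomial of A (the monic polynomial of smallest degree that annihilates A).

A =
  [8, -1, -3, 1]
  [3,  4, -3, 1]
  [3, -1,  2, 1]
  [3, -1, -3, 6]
x^2 - 10*x + 25

The characteristic polynomial is χ_A(x) = (x - 5)^4, so the eigenvalues are known. The minimal polynomial is
  m_A(x) = Π_λ (x − λ)^{k_λ}
where k_λ is the size of the *largest* Jordan block for λ (equivalently, the smallest k with (A − λI)^k v = 0 for every generalised eigenvector v of λ).

  λ = 5: largest Jordan block has size 2, contributing (x − 5)^2

So m_A(x) = (x - 5)^2 = x^2 - 10*x + 25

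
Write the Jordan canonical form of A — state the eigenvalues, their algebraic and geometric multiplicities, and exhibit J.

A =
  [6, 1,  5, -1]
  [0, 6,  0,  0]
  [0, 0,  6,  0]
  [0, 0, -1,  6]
J_3(6) ⊕ J_1(6)

The characteristic polynomial is
  det(x·I − A) = x^4 - 24*x^3 + 216*x^2 - 864*x + 1296 = (x - 6)^4

Eigenvalues and multiplicities (the geometric multiplicity of λ is n − rank(A − λI), which equals the number of Jordan blocks for λ):
  λ = 6: algebraic multiplicity = 4, geometric multiplicity = 2

Determining the block sizes for each eigenvalue:
  λ = 6: with am = 4 and gm = 2, the partition is not yet determined (e.g. several partitions of 4 into 2 parts exist). Let N = A − (6)·I. Computing rank(N^1) = 2, rank(N^2) = 1, rank(N^3) = 0; the number of blocks of size ≥ j is rank(N^{j−1}) − rank(N^j), giving [2, 1, 1]. So we have 1 block(s) of size 3, 1 block(s) of size 1 → block sizes [3, 1]

Assembling the blocks gives a Jordan form
J =
  [6, 1, 0, 0]
  [0, 6, 1, 0]
  [0, 0, 6, 0]
  [0, 0, 0, 6]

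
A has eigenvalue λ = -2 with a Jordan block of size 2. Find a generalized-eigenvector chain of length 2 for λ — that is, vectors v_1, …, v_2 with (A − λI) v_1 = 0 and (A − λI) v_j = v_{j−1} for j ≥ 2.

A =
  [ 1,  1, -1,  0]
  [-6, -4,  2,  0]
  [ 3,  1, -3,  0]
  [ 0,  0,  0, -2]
A Jordan chain for λ = -2 of length 2:
v_1 = (3, -6, 3, 0)ᵀ
v_2 = (1, 0, 0, 0)ᵀ

Let N = A − (-2)·I. We want v_2 with N^2 v_2 = 0 but N^1 v_2 ≠ 0; then v_{j-1} := N · v_j for j = 2, …, 2.

Pick v_2 = (1, 0, 0, 0)ᵀ.
Then v_1 = N · v_2 = (3, -6, 3, 0)ᵀ.

Sanity check: (A − (-2)·I) v_1 = (0, 0, 0, 0)ᵀ = 0. ✓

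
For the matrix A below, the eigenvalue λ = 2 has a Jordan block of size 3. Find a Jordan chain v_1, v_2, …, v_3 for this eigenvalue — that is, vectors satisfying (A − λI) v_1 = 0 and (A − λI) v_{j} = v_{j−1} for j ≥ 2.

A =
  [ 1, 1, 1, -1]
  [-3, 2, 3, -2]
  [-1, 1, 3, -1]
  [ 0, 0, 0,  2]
A Jordan chain for λ = 2 of length 3:
v_1 = (-3, 0, -3, 0)ᵀ
v_2 = (-1, -3, -1, 0)ᵀ
v_3 = (1, 0, 0, 0)ᵀ

Let N = A − (2)·I. We want v_3 with N^3 v_3 = 0 but N^2 v_3 ≠ 0; then v_{j-1} := N · v_j for j = 3, …, 2.

Pick v_3 = (1, 0, 0, 0)ᵀ.
Then v_2 = N · v_3 = (-1, -3, -1, 0)ᵀ.
Then v_1 = N · v_2 = (-3, 0, -3, 0)ᵀ.

Sanity check: (A − (2)·I) v_1 = (0, 0, 0, 0)ᵀ = 0. ✓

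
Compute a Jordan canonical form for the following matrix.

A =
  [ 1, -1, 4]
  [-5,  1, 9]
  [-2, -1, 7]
J_3(3)

The characteristic polynomial is
  det(x·I − A) = x^3 - 9*x^2 + 27*x - 27 = (x - 3)^3

Eigenvalues and multiplicities (the geometric multiplicity of λ is n − rank(A − λI), which equals the number of Jordan blocks for λ):
  λ = 3: algebraic multiplicity = 3, geometric multiplicity = 1

Determining the block sizes for each eigenvalue:
  λ = 3: one block (gm = 1), so the single block has size am = 3 → block sizes [3]

Assembling the blocks gives a Jordan form
J =
  [3, 1, 0]
  [0, 3, 1]
  [0, 0, 3]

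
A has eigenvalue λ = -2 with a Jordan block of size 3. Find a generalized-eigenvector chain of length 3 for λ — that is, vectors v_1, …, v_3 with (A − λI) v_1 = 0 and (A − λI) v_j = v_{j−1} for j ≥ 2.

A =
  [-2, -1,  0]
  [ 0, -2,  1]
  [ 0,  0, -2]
A Jordan chain for λ = -2 of length 3:
v_1 = (-1, 0, 0)ᵀ
v_2 = (0, 1, 0)ᵀ
v_3 = (0, 0, 1)ᵀ

Let N = A − (-2)·I. We want v_3 with N^3 v_3 = 0 but N^2 v_3 ≠ 0; then v_{j-1} := N · v_j for j = 3, …, 2.

Pick v_3 = (0, 0, 1)ᵀ.
Then v_2 = N · v_3 = (0, 1, 0)ᵀ.
Then v_1 = N · v_2 = (-1, 0, 0)ᵀ.

Sanity check: (A − (-2)·I) v_1 = (0, 0, 0)ᵀ = 0. ✓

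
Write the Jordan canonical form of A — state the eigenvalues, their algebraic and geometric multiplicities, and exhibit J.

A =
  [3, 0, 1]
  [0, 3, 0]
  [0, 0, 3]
J_2(3) ⊕ J_1(3)

The characteristic polynomial is
  det(x·I − A) = x^3 - 9*x^2 + 27*x - 27 = (x - 3)^3

Eigenvalues and multiplicities (the geometric multiplicity of λ is n − rank(A − λI), which equals the number of Jordan blocks for λ):
  λ = 3: algebraic multiplicity = 3, geometric multiplicity = 2

Determining the block sizes for each eigenvalue:
  λ = 3: 2 blocks summing to 3 forces exactly one block of size 2 and the rest size 1 → block sizes [2, 1]

Assembling the blocks gives a Jordan form
J =
  [3, 1, 0]
  [0, 3, 0]
  [0, 0, 3]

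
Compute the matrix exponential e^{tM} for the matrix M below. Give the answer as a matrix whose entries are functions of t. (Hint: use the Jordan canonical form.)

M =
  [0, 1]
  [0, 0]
e^{tM} =
  [1, t]
  [0, 1]

Strategy: write M = P · J · P⁻¹ where J is a Jordan canonical form, so e^{tM} = P · e^{tJ} · P⁻¹, and e^{tJ} can be computed block-by-block.

M has Jordan form
J =
  [0, 1]
  [0, 0]
(up to reordering of blocks).

Per-block formulas:
  For a 2×2 Jordan block J_2(0): exp(t · J_2(0)) = e^(0t)·(I + t·N), where N is the 2×2 nilpotent shift.

After assembling e^{tJ} and conjugating by P, we get:

e^{tM} =
  [1, t]
  [0, 1]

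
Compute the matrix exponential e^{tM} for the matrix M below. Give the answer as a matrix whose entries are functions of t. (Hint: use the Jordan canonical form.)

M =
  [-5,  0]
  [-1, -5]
e^{tM} =
  [exp(-5*t), 0]
  [-t*exp(-5*t), exp(-5*t)]

Strategy: write M = P · J · P⁻¹ where J is a Jordan canonical form, so e^{tM} = P · e^{tJ} · P⁻¹, and e^{tJ} can be computed block-by-block.

M has Jordan form
J =
  [-5,  1]
  [ 0, -5]
(up to reordering of blocks).

Per-block formulas:
  For a 2×2 Jordan block J_2(-5): exp(t · J_2(-5)) = e^(-5t)·(I + t·N), where N is the 2×2 nilpotent shift.

After assembling e^{tJ} and conjugating by P, we get:

e^{tM} =
  [exp(-5*t), 0]
  [-t*exp(-5*t), exp(-5*t)]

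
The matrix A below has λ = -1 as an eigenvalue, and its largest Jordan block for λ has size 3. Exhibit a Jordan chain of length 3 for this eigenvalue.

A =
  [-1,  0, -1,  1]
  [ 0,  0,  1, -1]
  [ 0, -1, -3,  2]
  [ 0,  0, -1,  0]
A Jordan chain for λ = -1 of length 3:
v_1 = (1, 0, 1, 1)ᵀ
v_2 = (0, 1, -1, 0)ᵀ
v_3 = (0, 1, 0, 0)ᵀ

Let N = A − (-1)·I. We want v_3 with N^3 v_3 = 0 but N^2 v_3 ≠ 0; then v_{j-1} := N · v_j for j = 3, …, 2.

Pick v_3 = (0, 1, 0, 0)ᵀ.
Then v_2 = N · v_3 = (0, 1, -1, 0)ᵀ.
Then v_1 = N · v_2 = (1, 0, 1, 1)ᵀ.

Sanity check: (A − (-1)·I) v_1 = (0, 0, 0, 0)ᵀ = 0. ✓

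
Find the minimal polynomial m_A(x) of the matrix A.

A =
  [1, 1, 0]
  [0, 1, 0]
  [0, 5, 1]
x^2 - 2*x + 1

The characteristic polynomial is χ_A(x) = (x - 1)^3, so the eigenvalues are known. The minimal polynomial is
  m_A(x) = Π_λ (x − λ)^{k_λ}
where k_λ is the size of the *largest* Jordan block for λ (equivalently, the smallest k with (A − λI)^k v = 0 for every generalised eigenvector v of λ).

  λ = 1: largest Jordan block has size 2, contributing (x − 1)^2

So m_A(x) = (x - 1)^2 = x^2 - 2*x + 1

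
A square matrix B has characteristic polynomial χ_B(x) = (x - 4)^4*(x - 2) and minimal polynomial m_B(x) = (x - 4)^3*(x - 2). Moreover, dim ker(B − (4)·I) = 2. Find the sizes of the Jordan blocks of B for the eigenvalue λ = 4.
Block sizes for λ = 4: [3, 1]

Step 1 — from the characteristic polynomial, algebraic multiplicity of λ = 4 is 4. From dim ker(B − (4)·I) = 2, there are exactly 2 Jordan blocks for λ = 4.
Step 2 — from the minimal polynomial, the factor (x − 4)^3 tells us the largest block for λ = 4 has size 3.
Step 3 — with total size 4, 2 blocks, and largest block 3, the block sizes (in nonincreasing order) are [3, 1].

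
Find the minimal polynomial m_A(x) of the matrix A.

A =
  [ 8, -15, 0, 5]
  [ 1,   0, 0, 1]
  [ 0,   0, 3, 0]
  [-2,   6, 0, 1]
x^2 - 6*x + 9

The characteristic polynomial is χ_A(x) = (x - 3)^4, so the eigenvalues are known. The minimal polynomial is
  m_A(x) = Π_λ (x − λ)^{k_λ}
where k_λ is the size of the *largest* Jordan block for λ (equivalently, the smallest k with (A − λI)^k v = 0 for every generalised eigenvector v of λ).

  λ = 3: largest Jordan block has size 2, contributing (x − 3)^2

So m_A(x) = (x - 3)^2 = x^2 - 6*x + 9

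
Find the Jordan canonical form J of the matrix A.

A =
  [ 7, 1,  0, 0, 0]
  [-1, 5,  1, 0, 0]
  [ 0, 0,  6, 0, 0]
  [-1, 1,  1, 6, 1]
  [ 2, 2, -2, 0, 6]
J_3(6) ⊕ J_2(6)

The characteristic polynomial is
  det(x·I − A) = x^5 - 30*x^4 + 360*x^3 - 2160*x^2 + 6480*x - 7776 = (x - 6)^5

Eigenvalues and multiplicities (the geometric multiplicity of λ is n − rank(A − λI), which equals the number of Jordan blocks for λ):
  λ = 6: algebraic multiplicity = 5, geometric multiplicity = 2

Determining the block sizes for each eigenvalue:
  λ = 6: with am = 5 and gm = 2, the partition is not yet determined (e.g. several partitions of 5 into 2 parts exist). Let N = A − (6)·I. Computing rank(N^1) = 3, rank(N^2) = 1, rank(N^3) = 0; the number of blocks of size ≥ j is rank(N^{j−1}) − rank(N^j), giving [2, 2, 1]. So we have 1 block(s) of size 3, 1 block(s) of size 2 → block sizes [3, 2]

Assembling the blocks gives a Jordan form
J =
  [6, 1, 0, 0, 0]
  [0, 6, 1, 0, 0]
  [0, 0, 6, 0, 0]
  [0, 0, 0, 6, 1]
  [0, 0, 0, 0, 6]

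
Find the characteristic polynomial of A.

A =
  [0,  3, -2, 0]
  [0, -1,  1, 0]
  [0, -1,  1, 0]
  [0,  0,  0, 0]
x^4

Expanding det(x·I − A) (e.g. by cofactor expansion or by noting that A is similar to its Jordan form J, which has the same characteristic polynomial as A) gives
  χ_A(x) = x^4
which factors as x^4. The eigenvalues (with algebraic multiplicities) are λ = 0 with multiplicity 4.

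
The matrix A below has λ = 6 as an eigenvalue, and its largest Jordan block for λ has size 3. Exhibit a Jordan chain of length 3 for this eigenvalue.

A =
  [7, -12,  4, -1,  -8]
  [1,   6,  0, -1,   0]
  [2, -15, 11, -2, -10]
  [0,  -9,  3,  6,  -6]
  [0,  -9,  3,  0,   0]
A Jordan chain for λ = 6 of length 3:
v_1 = (-3, 1, -3, -3, -3)ᵀ
v_2 = (1, 1, 2, 0, 0)ᵀ
v_3 = (1, 0, 0, 0, 0)ᵀ

Let N = A − (6)·I. We want v_3 with N^3 v_3 = 0 but N^2 v_3 ≠ 0; then v_{j-1} := N · v_j for j = 3, …, 2.

Pick v_3 = (1, 0, 0, 0, 0)ᵀ.
Then v_2 = N · v_3 = (1, 1, 2, 0, 0)ᵀ.
Then v_1 = N · v_2 = (-3, 1, -3, -3, -3)ᵀ.

Sanity check: (A − (6)·I) v_1 = (0, 0, 0, 0, 0)ᵀ = 0. ✓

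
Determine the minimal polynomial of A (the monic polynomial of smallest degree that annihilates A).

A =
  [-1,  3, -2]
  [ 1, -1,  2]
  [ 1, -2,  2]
x^3

The characteristic polynomial is χ_A(x) = x^3, so the eigenvalues are known. The minimal polynomial is
  m_A(x) = Π_λ (x − λ)^{k_λ}
where k_λ is the size of the *largest* Jordan block for λ (equivalently, the smallest k with (A − λI)^k v = 0 for every generalised eigenvector v of λ).

  λ = 0: largest Jordan block has size 3, contributing (x − 0)^3

So m_A(x) = x^3 = x^3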